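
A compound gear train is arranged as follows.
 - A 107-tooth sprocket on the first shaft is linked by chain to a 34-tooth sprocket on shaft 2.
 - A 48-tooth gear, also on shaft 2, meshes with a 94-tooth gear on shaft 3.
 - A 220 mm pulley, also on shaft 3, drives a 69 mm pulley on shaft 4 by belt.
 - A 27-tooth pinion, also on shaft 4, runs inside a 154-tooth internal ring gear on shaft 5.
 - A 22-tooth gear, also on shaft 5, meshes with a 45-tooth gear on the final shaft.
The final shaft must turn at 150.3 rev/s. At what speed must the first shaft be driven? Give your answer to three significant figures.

342 rev/s

Overall ratio R = 0.31776 × 1.9583 × 0.31364 × 5.7037 × 2.0455 = 2.277.
Required input speed = output speed × R = 150.3 × 2.277 = 342.23 rev/s.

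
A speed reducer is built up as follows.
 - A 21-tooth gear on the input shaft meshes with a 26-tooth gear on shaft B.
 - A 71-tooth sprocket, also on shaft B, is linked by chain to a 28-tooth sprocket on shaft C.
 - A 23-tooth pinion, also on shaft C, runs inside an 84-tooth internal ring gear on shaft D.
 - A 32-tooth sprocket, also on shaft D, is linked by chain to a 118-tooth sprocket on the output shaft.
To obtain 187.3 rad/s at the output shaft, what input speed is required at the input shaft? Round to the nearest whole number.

1232 rad/s

Overall ratio R = 1.2381 × 0.39437 × 3.6522 × 3.6875 = 6.5756.
Required input speed = output speed × R = 187.3 × 6.5756 = 1231.6 rad/s.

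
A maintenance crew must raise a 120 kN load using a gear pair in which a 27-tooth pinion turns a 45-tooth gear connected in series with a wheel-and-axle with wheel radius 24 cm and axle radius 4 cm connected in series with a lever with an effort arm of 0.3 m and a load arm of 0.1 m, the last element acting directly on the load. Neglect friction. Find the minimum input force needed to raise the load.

Gear pair MA = 45/27 = 1.6667.
Wheel-and-axle MA = R/r = 24/4 = 6.
Lever MA = effort arm / load arm = 0.3/0.1 = 3.
Combined ideal MA = 1.6667 × 6 × 3 = 30.
Effort = load / MA = 120 / 30 = 4 kN.

4 kN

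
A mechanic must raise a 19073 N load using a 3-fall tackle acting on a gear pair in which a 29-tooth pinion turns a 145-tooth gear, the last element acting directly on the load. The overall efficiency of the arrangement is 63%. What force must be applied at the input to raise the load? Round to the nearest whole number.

2018 N

Block-and-tackle MA = number of supporting rope parts = 3.
Gear pair MA = 145/29 = 5.
Combined ideal MA = 3 × 5 = 15.
Actual MA = 15 × 0.63 = 9.45.
Effort = load / actual MA = 19073 / 9.45 = 2018.3 N.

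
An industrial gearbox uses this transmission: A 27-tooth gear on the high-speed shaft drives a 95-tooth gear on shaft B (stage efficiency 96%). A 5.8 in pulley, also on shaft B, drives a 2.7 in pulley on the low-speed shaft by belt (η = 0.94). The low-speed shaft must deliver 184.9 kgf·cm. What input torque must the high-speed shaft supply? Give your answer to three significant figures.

125 kgf·cm

Overall ratio R = 3.5185 × 0.46552 = 1.6379; overall efficiency η = 0.96 × 0.94 = 0.9024.
Input torque = output torque / (R × η) = 184.9 / (1.6379 × 0.9024) = 125.1 kgf·cm.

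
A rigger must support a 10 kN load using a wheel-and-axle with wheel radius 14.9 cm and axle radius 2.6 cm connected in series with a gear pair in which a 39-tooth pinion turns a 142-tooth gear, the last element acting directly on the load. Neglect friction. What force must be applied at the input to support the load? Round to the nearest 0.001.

0.479 kN

Wheel-and-axle MA = R/r = 14.9/2.6 = 5.7308.
Gear pair MA = 142/39 = 3.641.
Combined ideal MA = 5.7308 × 3.641 = 20.866.
Effort = load / MA = 10 / 20.866 = 0.47925 kN.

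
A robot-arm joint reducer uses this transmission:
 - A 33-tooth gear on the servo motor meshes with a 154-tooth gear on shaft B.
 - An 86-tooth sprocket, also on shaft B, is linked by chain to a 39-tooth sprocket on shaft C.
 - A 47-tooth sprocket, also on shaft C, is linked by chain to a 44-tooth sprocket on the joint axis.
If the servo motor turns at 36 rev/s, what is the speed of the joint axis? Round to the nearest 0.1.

gear mesh 154/33 = 4.6667 → 36/4.6667 = 7.7143 rev/s
chain 39/86 = 0.45349 → 7.7143/0.45349 = 17.011 rev/s
chain 44/47 = 0.93617 → 17.011/0.93617 = 18.171 rev/s

18.2 rev/s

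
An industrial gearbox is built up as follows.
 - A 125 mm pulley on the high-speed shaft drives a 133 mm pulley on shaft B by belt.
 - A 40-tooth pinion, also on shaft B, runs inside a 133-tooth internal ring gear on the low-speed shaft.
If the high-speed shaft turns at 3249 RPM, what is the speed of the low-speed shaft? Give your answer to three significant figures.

918 RPM

Belt: ratio = 133/125 = 1.064, so shaft B turns at 3249 / 1.064 = 3053.6 RPM.
Internal gear: ratio = 133/40 = 3.325, so the low-speed shaft turns at 3053.6 / 3.325 = 918.37 RPM.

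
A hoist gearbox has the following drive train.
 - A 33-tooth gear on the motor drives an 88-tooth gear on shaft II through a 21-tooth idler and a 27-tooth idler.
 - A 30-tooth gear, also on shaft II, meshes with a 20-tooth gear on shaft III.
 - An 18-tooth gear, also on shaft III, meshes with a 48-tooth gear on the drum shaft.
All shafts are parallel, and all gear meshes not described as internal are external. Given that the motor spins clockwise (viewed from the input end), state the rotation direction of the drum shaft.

the motor → shaft II: driver → idler → idler → driven is 3 external meshes, 3 reversals → CCW.
shaft II → shaft III: external mesh, 1 reversal → CW.
shaft III → the drum shaft: external mesh, 1 reversal → CCW.
5 reversals in total — an odd number — so the drum shaft turns opposite to the motor.

counterclockwise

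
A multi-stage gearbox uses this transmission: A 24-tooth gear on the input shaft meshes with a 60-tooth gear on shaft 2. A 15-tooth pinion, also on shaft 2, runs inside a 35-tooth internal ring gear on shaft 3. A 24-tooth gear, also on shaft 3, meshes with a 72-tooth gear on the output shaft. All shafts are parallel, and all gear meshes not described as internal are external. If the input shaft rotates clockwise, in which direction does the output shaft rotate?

clockwise

the input shaft → shaft 2: external mesh, 1 reversal → CCW.
shaft 2 → shaft 3: internal mesh, same direction → CCW.
shaft 3 → the output shaft: external mesh, 1 reversal → CW.
2 reversals in total — an even number — so the output shaft turns the same way as the input shaft.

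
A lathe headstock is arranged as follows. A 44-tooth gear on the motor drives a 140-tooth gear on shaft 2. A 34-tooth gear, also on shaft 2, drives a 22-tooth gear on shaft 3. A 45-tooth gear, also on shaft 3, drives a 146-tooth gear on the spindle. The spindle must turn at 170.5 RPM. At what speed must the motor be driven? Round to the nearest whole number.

1139 RPM

Overall ratio R = 3.1818 × 0.64706 × 3.2444 = 6.6797.
Required input speed = output speed × R = 170.5 × 6.6797 = 1138.9 RPM.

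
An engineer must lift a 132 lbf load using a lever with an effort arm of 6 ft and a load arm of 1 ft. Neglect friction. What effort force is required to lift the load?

22 lbf

Lever MA = effort arm / load arm = 6/1 = 6.
Effort = load / MA = 132 / 6 = 22 lbf.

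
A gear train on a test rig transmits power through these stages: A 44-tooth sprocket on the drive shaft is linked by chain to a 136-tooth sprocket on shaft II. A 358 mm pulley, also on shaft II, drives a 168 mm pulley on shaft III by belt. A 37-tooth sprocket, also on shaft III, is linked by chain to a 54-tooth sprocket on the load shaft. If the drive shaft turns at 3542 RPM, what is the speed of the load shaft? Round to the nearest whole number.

chain 136/44 = 3.0909 → 3542/3.0909 = 1145.9 RPM
belt 168/358 = 0.46927 → 1145.9/0.46927 = 2441.9 RPM
chain 54/37 = 1.4595 → 2441.9/1.4595 = 1673.2 RPM

1673 RPM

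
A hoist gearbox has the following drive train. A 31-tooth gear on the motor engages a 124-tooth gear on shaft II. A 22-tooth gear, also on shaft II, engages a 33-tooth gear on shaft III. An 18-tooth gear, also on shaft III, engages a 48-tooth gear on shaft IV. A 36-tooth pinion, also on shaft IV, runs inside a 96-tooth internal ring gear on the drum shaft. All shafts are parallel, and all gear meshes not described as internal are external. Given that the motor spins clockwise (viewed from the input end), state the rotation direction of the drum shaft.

the motor → shaft II: external mesh, 1 reversal → CCW.
shaft II → shaft III: external mesh, 1 reversal → CW.
shaft III → shaft IV: external mesh, 1 reversal → CCW.
shaft IV → the drum shaft: internal mesh, same direction → CCW.
3 reversals in total — an odd number — so the drum shaft turns opposite to the motor.

counterclockwise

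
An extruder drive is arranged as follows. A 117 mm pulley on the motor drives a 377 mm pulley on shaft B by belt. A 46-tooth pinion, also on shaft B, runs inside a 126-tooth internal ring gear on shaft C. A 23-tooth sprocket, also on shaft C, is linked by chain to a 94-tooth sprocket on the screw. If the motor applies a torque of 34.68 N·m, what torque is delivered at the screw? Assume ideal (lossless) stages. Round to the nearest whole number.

1251 N·m

belt 377/117 = 3.2222 → τ = 34.68·3.2222 = 111.75 N·m
internal gear 126/46 = 2.7391 → τ = 111.75·2.7391 = 306.09 N·m
chain 94/23 = 4.087 → τ = 306.09·4.087 = 1251 N·m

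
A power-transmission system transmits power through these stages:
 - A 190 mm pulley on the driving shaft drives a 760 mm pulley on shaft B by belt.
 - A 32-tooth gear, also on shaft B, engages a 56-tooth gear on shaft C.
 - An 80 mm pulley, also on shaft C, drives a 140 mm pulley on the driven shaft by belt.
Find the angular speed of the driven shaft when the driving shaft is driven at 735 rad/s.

Belt: ratio = 760/190 = 4, so shaft B turns at 735 / 4 = 183.75 rad/s.
Gear mesh: ratio = 56/32 = 1.75, so shaft C turns at 183.75 / 1.75 = 105 rad/s.
Belt: ratio = 140/80 = 1.75, so the driven shaft turns at 105 / 1.75 = 60 rad/s.

60 rad/s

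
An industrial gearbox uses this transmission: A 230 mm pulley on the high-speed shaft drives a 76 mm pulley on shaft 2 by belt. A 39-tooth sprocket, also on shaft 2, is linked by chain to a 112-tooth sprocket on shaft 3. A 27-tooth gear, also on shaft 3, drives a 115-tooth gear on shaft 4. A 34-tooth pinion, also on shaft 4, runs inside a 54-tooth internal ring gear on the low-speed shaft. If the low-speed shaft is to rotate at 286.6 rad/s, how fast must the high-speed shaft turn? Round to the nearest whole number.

1840 rad/s

Overall ratio R = 0.33043 × 2.8718 × 4.2593 × 1.5882 = 6.4193.
Required input speed = output speed × R = 286.6 × 6.4193 = 1839.8 rad/s.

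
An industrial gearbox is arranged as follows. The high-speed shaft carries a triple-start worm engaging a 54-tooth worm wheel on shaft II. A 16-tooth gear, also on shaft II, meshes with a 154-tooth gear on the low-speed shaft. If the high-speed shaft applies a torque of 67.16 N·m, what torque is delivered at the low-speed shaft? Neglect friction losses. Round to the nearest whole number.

11635 N·m

worm 54/3 = 18 → τ = 67.16·18 = 1208.9 N·m
gear mesh 154/16 = 9.625 → τ = 1208.9·9.625 = 11635 N·m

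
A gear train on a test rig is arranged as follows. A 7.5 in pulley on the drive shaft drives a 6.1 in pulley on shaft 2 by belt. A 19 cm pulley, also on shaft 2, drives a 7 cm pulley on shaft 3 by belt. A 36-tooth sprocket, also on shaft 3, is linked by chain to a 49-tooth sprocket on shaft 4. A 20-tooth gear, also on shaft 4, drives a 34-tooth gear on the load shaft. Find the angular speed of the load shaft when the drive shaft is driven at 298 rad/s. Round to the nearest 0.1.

429.8 rad/s

belt 6.1/7.5 = 0.81333 → 298/0.81333 = 366.39 rad/s
belt 7/19 = 0.36842 → 366.39/0.36842 = 994.5 rad/s
chain 49/36 = 1.3611 → 994.5/1.3611 = 730.65 rad/s
gear mesh 34/20 = 1.7 → 730.65/1.7 = 429.79 rad/s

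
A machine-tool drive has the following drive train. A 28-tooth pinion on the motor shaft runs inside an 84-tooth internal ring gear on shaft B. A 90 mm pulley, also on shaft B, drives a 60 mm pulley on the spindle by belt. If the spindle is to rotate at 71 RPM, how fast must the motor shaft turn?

Overall ratio R = 3 × 0.66667 = 2.
Required input speed = output speed × R = 71 × 2 = 142 RPM.

142 RPM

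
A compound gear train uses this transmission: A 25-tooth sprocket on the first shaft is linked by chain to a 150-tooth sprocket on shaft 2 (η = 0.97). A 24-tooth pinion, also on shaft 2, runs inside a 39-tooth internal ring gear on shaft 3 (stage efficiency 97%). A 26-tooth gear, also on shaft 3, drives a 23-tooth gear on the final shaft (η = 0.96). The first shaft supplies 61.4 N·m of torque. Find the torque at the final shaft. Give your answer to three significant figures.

chain 150/25 = 6 → τ = 61.4·6·0.97 = 357.35 N·m
internal gear 39/24 = 1.625 → τ = 357.35·1.625·0.97 = 563.27 N·m
gear mesh 23/26 = 0.88462 → τ = 563.27·0.88462·0.96 = 478.35 N·m

478 N·m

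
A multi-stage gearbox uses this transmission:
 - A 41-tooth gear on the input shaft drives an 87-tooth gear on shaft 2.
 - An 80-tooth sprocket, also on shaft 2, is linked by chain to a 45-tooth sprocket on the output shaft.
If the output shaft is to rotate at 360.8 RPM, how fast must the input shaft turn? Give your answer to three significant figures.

431 RPM

Overall ratio R = 2.122 × 0.5625 = 1.1936.
Required input speed = output speed × R = 360.8 × 1.1936 = 430.65 RPM.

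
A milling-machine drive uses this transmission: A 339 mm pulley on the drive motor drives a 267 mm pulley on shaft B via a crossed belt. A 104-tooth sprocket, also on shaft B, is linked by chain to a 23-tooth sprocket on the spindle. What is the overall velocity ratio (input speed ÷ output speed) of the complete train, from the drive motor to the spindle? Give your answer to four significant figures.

0.1742

Each stage contributes driven/driver: belt 267/339 = 0.78761, chain 23/104 = 0.22115.
Overall: 0.78761 × 0.22115 = 0.17418.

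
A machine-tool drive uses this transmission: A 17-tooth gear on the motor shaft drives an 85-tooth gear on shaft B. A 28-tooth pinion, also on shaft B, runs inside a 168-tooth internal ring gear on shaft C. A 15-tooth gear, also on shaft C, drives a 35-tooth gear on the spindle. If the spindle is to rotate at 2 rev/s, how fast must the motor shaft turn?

140 rev/s

Overall ratio R = 5 × 6 × 2.3333 = 70.
Required input speed = output speed × R = 2 × 70 = 140 rev/s.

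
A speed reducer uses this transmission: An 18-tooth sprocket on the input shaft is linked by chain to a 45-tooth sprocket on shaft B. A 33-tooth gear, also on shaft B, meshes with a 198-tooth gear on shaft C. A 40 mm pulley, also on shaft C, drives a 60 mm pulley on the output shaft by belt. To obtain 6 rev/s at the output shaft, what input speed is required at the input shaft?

135 rev/s

Overall ratio R = 2.5 × 6 × 1.5 = 22.5.
Required input speed = output speed × R = 6 × 22.5 = 135 rev/s.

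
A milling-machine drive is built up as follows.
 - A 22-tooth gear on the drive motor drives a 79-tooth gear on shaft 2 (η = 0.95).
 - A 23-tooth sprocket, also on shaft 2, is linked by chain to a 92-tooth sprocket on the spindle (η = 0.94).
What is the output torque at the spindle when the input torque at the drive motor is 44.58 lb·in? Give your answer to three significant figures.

572 lb·in

gear mesh 79/22 = 3.5909 → τ = 44.58·3.5909·0.95 = 152.08 lb·in
chain 92/23 = 4 → τ = 152.08·4·0.94 = 571.82 lb·in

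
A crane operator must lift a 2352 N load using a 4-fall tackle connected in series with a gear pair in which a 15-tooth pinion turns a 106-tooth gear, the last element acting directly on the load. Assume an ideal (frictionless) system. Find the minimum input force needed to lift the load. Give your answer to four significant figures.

83.21 N

Block-and-tackle MA = number of supporting rope parts = 4.
Gear pair MA = 106/15 = 7.0667.
Combined ideal MA = 4 × 7.0667 = 28.267.
Effort = load / MA = 2352 / 28.267 = 83.208 N.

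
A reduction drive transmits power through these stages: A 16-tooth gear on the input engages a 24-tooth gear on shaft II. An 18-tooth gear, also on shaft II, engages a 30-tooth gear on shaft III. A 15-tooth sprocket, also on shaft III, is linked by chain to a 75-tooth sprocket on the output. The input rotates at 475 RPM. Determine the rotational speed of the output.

38 RPM

Gear mesh: ratio = 24/16 = 1.5, so shaft II turns at 475 / 1.5 = 316.67 RPM.
Gear mesh: ratio = 30/18 = 1.6667, so shaft III turns at 316.67 / 1.6667 = 190 RPM.
Chain: ratio = 75/15 = 5, so the output turns at 190 / 5 = 38 RPM.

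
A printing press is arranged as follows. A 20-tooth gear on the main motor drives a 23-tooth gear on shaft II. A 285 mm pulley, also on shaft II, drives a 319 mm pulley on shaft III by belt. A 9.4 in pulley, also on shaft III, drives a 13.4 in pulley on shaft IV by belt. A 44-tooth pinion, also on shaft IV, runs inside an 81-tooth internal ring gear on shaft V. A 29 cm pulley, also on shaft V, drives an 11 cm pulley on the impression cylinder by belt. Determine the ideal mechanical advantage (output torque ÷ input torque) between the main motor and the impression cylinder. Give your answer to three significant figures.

Each stage contributes driven/driver: gear mesh 23/20 = 1.15, belt 319/285 = 1.1193, belt 13.4/9.4 = 1.4255, internal gear 81/44 = 1.8409, belt 11/29 = 0.37931.
Overall: 1.15 × 1.1193 × 1.4255 × 1.8409 × 0.37931 = 1.2813.

1.28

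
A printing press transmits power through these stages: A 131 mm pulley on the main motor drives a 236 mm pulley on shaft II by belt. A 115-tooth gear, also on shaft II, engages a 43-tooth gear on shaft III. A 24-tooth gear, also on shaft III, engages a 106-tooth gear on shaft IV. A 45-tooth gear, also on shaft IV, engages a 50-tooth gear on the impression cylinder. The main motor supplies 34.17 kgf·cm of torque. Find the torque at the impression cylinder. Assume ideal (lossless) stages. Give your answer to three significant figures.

Belt: ratio = 236/131 = 1.8015; torque at shaft II = 34.17 × 1.8015 = 61.558 kgf·cm.
Gear mesh: ratio = 43/115 = 0.37391; torque at shaft III = 61.558 × 0.37391 = 23.017 kgf·cm.
Gear mesh: ratio = 106/24 = 4.4167; torque at shaft IV = 23.017 × 4.4167 = 101.66 kgf·cm.
Gear mesh: ratio = 50/45 = 1.1111; torque at the impression cylinder = 101.66 × 1.1111 = 112.96 kgf·cm.

113 kgf·cm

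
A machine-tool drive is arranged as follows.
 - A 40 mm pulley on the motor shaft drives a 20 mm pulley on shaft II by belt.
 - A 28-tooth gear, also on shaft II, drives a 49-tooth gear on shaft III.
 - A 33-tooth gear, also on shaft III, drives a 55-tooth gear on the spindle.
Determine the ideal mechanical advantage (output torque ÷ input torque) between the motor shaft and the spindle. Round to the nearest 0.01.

Each stage contributes driven/driver: belt 20/40 = 0.5, gear mesh 49/28 = 1.75, gear mesh 55/33 = 1.6667.
Overall: 0.5 × 1.75 × 1.6667 = 1.4583.

1.46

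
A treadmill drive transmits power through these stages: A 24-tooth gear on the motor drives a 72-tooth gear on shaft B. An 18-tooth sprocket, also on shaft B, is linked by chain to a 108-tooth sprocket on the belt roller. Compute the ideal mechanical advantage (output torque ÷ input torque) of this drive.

Each stage contributes driven/driver: gear mesh 72/24 = 3, chain 108/18 = 6.
Overall: 3 × 6 = 18.

18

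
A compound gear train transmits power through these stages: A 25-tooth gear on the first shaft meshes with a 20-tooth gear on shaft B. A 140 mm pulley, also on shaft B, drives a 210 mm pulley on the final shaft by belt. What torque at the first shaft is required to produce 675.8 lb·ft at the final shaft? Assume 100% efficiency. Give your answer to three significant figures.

Overall ratio R = 0.8 × 1.5 = 1.2.
Input torque = output torque / R = 675.8 / 1.2 = 563.17 lb·ft.

563 lb·ft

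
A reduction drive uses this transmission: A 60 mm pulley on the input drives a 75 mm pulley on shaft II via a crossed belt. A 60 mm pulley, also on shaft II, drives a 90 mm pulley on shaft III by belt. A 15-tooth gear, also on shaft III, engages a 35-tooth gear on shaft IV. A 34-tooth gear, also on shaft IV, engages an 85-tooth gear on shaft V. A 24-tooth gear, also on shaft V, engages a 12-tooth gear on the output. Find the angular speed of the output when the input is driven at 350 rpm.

64 rpm

Belt: ratio = 75/60 = 1.25, so shaft II turns at 350 / 1.25 = 280 rpm.
Belt: ratio = 90/60 = 1.5, so shaft III turns at 280 / 1.5 = 186.67 rpm.
Gear mesh: ratio = 35/15 = 2.3333, so shaft IV turns at 186.67 / 2.3333 = 80 rpm.
Gear mesh: ratio = 85/34 = 2.5, so shaft V turns at 80 / 2.5 = 32 rpm.
Gear mesh: ratio = 12/24 = 0.5, so the output turns at 32 / 0.5 = 64 rpm.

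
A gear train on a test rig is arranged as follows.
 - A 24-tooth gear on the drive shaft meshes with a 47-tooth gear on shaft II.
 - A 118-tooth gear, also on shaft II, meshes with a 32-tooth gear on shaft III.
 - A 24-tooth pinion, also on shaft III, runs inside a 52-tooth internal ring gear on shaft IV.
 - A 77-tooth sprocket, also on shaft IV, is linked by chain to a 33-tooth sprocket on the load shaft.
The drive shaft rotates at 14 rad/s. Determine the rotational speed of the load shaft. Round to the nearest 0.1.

28.4 rad/s

gear mesh 47/24 = 1.9583 → 14/1.9583 = 7.1489 rad/s
gear mesh 32/118 = 0.27119 → 7.1489/0.27119 = 26.362 rad/s
internal gear 52/24 = 2.1667 → 26.362/2.1667 = 12.167 rad/s
chain 33/77 = 0.42857 → 12.167/0.42857 = 28.39 rad/s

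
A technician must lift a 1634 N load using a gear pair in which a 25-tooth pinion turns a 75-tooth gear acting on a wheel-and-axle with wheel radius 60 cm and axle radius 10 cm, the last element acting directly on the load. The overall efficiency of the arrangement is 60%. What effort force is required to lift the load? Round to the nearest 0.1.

151.3 N

Gear pair MA = 75/25 = 3.
Wheel-and-axle MA = R/r = 60/10 = 6.
Combined ideal MA = 3 × 6 = 18.
Actual MA = 18 × 0.60 = 10.8.
Effort = load / actual MA = 1634 / 10.8 = 151.3 N.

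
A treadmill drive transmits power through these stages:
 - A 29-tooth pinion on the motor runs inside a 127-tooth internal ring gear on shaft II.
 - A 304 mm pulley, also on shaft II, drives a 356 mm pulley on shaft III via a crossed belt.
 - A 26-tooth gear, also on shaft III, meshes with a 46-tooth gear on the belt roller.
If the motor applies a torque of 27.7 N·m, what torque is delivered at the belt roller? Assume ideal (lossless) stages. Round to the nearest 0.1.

251.3 N·m

internal gear 127/29 = 4.3793 → τ = 27.7·4.3793 = 121.31 N·m
belt 356/304 = 1.1711 → τ = 121.31·1.1711 = 142.06 N·m
gear mesh 46/26 = 1.7692 → τ = 142.06·1.7692 = 251.33 N·m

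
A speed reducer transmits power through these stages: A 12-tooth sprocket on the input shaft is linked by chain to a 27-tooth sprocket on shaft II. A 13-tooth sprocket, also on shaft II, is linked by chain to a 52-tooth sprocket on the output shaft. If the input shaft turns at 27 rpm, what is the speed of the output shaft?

chain 27/12 = 2.25 → 27/2.25 = 12 rpm
chain 52/13 = 4 → 12/4 = 3 rpm

3 rpm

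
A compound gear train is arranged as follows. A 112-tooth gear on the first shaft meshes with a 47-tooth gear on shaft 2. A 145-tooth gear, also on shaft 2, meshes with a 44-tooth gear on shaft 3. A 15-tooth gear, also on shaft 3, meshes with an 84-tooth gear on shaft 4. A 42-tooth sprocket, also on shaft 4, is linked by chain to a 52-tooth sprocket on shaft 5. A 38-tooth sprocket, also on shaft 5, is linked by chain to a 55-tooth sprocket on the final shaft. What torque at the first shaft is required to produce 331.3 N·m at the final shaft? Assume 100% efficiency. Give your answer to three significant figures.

Overall ratio R = 0.41964 × 0.30345 × 5.6 × 1.2381 × 1.4474 = 1.2779.
Input torque = output torque / R = 331.3 / 1.2779 = 259.26 N·m.

259 N·m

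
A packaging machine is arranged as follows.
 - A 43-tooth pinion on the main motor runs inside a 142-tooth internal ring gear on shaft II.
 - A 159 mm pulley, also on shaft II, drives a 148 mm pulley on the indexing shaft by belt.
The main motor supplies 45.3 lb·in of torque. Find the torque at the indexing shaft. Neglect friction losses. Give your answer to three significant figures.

139 lb·in

Internal gear: ratio = 142/43 = 3.3023; torque at shaft II = 45.3 × 3.3023 = 149.6 lb·in.
Belt: ratio = 148/159 = 0.93082; torque at the indexing shaft = 149.6 × 0.93082 = 139.25 lb·in.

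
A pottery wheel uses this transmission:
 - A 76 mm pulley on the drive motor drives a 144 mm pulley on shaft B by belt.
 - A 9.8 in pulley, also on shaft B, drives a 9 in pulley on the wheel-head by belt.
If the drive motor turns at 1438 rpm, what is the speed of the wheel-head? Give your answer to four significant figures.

826.4 rpm

the drive motor → shaft B (belt, 144/76): 1438 ÷ 1.8947 = 758.94 rpm
shaft B → the wheel-head (belt, 9/9.8): 758.94 ÷ 0.91837 = 826.41 rpm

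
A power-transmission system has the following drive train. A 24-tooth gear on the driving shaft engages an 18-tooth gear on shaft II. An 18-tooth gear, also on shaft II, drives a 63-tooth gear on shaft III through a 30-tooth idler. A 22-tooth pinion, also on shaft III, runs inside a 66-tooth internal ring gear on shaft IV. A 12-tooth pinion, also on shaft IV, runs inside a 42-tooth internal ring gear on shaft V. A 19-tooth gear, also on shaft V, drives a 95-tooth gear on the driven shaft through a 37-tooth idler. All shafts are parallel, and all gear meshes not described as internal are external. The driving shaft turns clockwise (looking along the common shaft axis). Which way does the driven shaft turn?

the driving shaft → shaft II: external mesh, 1 reversal → CCW.
shaft II → shaft III: driver → idler → driven is 2 external meshes, 2 reversals → CCW.
shaft III → shaft IV: internal mesh, same direction → CCW.
shaft IV → shaft V: internal mesh, same direction → CCW.
shaft V → the driven shaft: driver → idler → driven is 2 external meshes, 2 reversals → CCW.
5 reversals in total — an odd number — so the driven shaft turns opposite to the driving shaft.

anticlockwise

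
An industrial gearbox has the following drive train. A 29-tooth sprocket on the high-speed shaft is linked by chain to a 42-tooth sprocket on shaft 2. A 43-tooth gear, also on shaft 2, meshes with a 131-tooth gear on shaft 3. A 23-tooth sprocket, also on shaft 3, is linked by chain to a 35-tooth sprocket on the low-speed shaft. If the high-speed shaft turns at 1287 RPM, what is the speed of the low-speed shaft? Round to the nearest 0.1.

191.7 RPM

chain 42/29 = 1.4483 → 1287/1.4483 = 888.64 RPM
gear mesh 131/43 = 3.0465 → 888.64/3.0465 = 291.69 RPM
chain 35/23 = 1.5217 → 291.69/1.5217 = 191.68 RPM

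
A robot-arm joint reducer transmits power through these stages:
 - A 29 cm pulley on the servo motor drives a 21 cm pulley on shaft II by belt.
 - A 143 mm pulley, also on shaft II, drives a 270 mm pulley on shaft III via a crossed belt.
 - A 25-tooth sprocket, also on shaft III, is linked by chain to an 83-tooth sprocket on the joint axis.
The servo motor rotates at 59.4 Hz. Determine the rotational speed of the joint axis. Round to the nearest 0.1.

Belt: ratio = 21/29 = 0.72414, so shaft II turns at 59.4 / 0.72414 = 82.029 Hz.
Belt: ratio = 270/143 = 1.8881, so shaft III turns at 82.029 / 1.8881 = 43.445 Hz.
Chain: ratio = 83/25 = 3.32, so the joint axis turns at 43.445 / 3.32 = 13.086 Hz.

13.1 Hz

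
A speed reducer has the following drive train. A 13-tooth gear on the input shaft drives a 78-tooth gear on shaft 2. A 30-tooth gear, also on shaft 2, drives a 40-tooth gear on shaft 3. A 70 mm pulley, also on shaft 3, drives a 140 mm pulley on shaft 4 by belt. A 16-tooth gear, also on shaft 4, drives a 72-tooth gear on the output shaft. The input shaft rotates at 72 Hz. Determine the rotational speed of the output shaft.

Gear mesh: ratio = 78/13 = 6, so shaft 2 turns at 72 / 6 = 12 Hz.
Gear mesh: ratio = 40/30 = 1.3333, so shaft 3 turns at 12 / 1.3333 = 9 Hz.
Belt: ratio = 140/70 = 2, so shaft 4 turns at 9 / 2 = 4.5 Hz.
Gear mesh: ratio = 72/16 = 4.5, so the output shaft turns at 4.5 / 4.5 = 1 Hz.

1 Hz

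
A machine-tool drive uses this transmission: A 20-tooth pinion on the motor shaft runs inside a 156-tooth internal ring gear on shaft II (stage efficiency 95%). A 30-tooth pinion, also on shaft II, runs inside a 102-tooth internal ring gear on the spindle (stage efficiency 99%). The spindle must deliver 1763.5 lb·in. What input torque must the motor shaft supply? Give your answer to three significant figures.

Overall ratio R = 7.8 × 3.4 = 26.52; overall efficiency η = 0.95 × 0.99 = 0.9405.
Input torque = output torque / (R × η) = 1763.5 / (26.52 × 0.9405) = 70.704 lb·in.

70.7 lb·in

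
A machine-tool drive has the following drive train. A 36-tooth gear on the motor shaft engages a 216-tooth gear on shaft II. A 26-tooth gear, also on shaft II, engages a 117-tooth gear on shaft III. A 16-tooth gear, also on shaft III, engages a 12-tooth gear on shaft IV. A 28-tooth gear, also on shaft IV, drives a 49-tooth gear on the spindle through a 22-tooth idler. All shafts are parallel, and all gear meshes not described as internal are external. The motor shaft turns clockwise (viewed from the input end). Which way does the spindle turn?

counterclockwise

the motor shaft → shaft II: external mesh, 1 reversal → CCW.
shaft II → shaft III: external mesh, 1 reversal → CW.
shaft III → shaft IV: external mesh, 1 reversal → CCW.
shaft IV → the spindle: driver → idler → driven is 2 external meshes, 2 reversals → CCW.
5 reversals in total — an odd number — so the spindle turns opposite to the motor shaft.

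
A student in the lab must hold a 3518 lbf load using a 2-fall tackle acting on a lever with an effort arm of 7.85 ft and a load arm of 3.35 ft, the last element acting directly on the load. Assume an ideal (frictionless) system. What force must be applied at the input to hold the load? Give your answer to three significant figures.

751 lbf

Block-and-tackle MA = number of supporting rope parts = 2.
Lever MA = effort arm / load arm = 7.85/3.35 = 2.3433.
Combined ideal MA = 2 × 2.3433 = 4.6866.
Effort = load / MA = 3518 / 4.6866 = 750.66 lbf.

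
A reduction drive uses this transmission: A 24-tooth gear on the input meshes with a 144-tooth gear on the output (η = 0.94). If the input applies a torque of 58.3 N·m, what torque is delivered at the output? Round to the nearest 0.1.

328.8 N·m

gear mesh 144/24 = 6 → τ = 58.3·6·0.94 = 328.81 N·m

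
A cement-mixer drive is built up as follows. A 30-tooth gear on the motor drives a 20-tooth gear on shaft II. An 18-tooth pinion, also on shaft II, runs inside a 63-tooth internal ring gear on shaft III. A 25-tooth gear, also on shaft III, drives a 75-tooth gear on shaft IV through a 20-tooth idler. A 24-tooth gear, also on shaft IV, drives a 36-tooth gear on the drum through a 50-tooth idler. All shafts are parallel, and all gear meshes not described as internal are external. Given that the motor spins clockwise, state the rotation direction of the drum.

counterclockwise

the motor → shaft II: external mesh, 1 reversal → CCW.
shaft II → shaft III: internal mesh, same direction → CCW.
shaft III → shaft IV: driver → idler → driven is 2 external meshes, 2 reversals → CCW.
shaft IV → the drum: driver → idler → driven is 2 external meshes, 2 reversals → CCW.
5 reversals in total — an odd number — so the drum turns opposite to the motor.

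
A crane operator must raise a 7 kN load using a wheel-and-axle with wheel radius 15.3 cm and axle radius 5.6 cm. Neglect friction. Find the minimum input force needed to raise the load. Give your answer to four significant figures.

2.562 kN

Wheel-and-axle MA = R/r = 15.3/5.6 = 2.7321.
Effort = load / MA = 7 / 2.7321 = 2.5621 kN.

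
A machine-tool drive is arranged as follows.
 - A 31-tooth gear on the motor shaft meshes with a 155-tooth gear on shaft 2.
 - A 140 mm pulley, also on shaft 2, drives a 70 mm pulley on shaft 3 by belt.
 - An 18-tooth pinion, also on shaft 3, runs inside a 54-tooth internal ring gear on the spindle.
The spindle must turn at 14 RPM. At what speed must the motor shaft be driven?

Overall ratio R = 5 × 0.5 × 3 = 7.5.
Required input speed = output speed × R = 14 × 7.5 = 105 RPM.

105 RPM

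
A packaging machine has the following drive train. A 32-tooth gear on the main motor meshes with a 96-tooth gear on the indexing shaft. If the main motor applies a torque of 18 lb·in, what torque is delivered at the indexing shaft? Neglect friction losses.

Gear mesh: ratio = 96/32 = 3; torque at the indexing shaft = 18 × 3 = 54 lb·in.

54 lb·in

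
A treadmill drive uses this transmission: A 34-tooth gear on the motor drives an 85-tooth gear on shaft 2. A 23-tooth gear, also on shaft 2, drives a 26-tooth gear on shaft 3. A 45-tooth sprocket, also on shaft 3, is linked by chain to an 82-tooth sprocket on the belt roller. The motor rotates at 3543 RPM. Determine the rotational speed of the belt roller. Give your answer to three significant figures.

the motor → shaft 2 (gear mesh, 85/34): 3543 ÷ 2.5 = 1417.2 RPM
shaft 2 → shaft 3 (gear mesh, 26/23): 1417.2 ÷ 1.1304 = 1253.7 RPM
shaft 3 → the belt roller (chain, 82/45): 1253.7 ÷ 1.8222 = 687.99 RPM

688 RPM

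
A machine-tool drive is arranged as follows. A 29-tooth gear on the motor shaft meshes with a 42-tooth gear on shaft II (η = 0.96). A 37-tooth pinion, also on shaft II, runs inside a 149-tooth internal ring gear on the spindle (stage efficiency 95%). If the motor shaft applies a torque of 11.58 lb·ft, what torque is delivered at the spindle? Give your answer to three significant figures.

61.6 lb·ft

Gear mesh: ratio = 42/29 = 1.4483; torque at shaft II = 11.58 × 1.4483 × 0.96 = 16.1 lb·ft.
Internal gear: ratio = 149/37 = 4.027; torque at the spindle = 16.1 × 4.027 × 0.95 = 61.594 lb·ft.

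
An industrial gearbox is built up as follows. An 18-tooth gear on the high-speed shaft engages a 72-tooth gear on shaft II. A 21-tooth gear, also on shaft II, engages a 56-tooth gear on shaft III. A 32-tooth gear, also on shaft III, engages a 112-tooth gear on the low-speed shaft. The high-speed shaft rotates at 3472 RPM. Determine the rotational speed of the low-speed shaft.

Gear mesh: ratio = 72/18 = 4, so shaft II turns at 3472 / 4 = 868 RPM.
Gear mesh: ratio = 56/21 = 2.6667, so shaft III turns at 868 / 2.6667 = 325.5 RPM.
Gear mesh: ratio = 112/32 = 3.5, so the low-speed shaft turns at 325.5 / 3.5 = 93 RPM.

93 RPM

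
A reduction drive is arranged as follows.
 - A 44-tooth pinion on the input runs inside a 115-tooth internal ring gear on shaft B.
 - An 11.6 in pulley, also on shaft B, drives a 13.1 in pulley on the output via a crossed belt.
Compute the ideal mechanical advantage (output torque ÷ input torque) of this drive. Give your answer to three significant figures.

2.95

Each stage contributes driven/driver: internal gear 115/44 = 2.6136, belt 13.1/11.6 = 1.1293.
Overall: 2.6136 × 1.1293 = 2.9516.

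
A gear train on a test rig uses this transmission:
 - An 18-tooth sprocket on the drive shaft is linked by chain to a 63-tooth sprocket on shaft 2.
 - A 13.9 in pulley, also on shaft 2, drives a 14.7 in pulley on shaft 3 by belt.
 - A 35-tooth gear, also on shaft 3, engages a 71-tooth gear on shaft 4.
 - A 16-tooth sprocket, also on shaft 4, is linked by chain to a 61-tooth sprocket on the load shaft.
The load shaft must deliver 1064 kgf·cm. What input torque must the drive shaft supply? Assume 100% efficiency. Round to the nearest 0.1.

Overall ratio R = 3.5 × 1.0576 × 2.0286 × 3.8125 = 28.627.
Input torque = output torque / R = 1064 / 28.627 = 37.168 kgf·cm.

37.2 kgf·cm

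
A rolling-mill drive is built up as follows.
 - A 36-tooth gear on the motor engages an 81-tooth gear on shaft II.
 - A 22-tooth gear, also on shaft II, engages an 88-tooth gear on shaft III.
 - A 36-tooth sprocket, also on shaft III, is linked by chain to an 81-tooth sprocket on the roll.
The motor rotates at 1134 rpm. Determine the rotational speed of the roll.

gear mesh 81/36 = 2.25 → 1134/2.25 = 504 rpm
gear mesh 88/22 = 4 → 504/4 = 126 rpm
chain 81/36 = 2.25 → 126/2.25 = 56 rpm

56 rpm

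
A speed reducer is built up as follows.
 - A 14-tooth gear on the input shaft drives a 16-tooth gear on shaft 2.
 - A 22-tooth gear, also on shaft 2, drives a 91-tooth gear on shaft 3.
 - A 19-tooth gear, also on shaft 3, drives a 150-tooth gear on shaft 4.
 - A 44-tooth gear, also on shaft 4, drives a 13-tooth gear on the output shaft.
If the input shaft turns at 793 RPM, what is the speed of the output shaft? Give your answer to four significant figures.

71.92 RPM

gear mesh 16/14 = 1.1429 → 793/1.1429 = 693.88 RPM
gear mesh 91/22 = 4.1364 → 693.88/4.1364 = 167.75 RPM
gear mesh 150/19 = 7.8947 → 167.75/7.8947 = 21.248 RPM
gear mesh 13/44 = 0.29545 → 21.248/0.29545 = 71.917 RPM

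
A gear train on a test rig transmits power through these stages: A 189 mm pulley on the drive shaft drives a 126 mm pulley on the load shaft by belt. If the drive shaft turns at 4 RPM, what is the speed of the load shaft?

6 RPM

Belt: ratio = 126/189 = 0.66667, so the load shaft turns at 4 / 0.66667 = 6 RPM.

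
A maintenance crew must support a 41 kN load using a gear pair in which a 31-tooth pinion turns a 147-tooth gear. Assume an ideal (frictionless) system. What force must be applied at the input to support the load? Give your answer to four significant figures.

Gear pair MA = 147/31 = 4.7419.
Effort = load / MA = 41 / 4.7419 = 8.6463 kN.

8.646 kN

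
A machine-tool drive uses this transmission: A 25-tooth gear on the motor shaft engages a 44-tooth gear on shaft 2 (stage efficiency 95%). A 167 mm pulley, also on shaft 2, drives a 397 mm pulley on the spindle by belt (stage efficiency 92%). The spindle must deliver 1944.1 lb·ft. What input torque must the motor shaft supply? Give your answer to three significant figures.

532 lb·ft

Overall ratio R = 1.76 × 2.3772 = 4.184; overall efficiency η = 0.95 × 0.92 = 0.8740.
Input torque = output torque / (R × η) = 1944.1 / (4.184 × 0.8740) = 531.64 lb·ft.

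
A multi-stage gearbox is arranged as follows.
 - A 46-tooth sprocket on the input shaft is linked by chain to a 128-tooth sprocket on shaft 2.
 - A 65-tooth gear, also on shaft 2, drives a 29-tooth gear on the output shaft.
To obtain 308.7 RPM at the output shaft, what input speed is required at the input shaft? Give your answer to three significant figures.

Overall ratio R = 2.7826 × 0.44615 = 1.2415.
Required input speed = output speed × R = 308.7 × 1.2415 = 383.24 RPM.

383 RPM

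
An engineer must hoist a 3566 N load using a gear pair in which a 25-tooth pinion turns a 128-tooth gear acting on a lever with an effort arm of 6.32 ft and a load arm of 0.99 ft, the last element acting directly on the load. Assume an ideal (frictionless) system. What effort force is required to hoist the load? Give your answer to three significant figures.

109 N

Gear pair MA = 128/25 = 5.12.
Lever MA = effort arm / load arm = 6.32/0.99 = 6.3838.
Combined ideal MA = 5.12 × 6.3838 = 32.685.
Effort = load / MA = 3566 / 32.685 = 109.1 N.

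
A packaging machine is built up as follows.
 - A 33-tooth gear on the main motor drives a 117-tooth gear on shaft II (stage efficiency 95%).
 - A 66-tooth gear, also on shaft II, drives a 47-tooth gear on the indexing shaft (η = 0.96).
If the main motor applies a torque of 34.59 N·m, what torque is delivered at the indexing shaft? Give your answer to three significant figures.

Gear mesh: ratio = 117/33 = 3.5455; torque at shaft II = 34.59 × 3.5455 × 0.95 = 116.51 N·m.
Gear mesh: ratio = 47/66 = 0.71212; torque at the indexing shaft = 116.51 × 0.71212 × 0.96 = 79.647 N·m.

79.6 N·m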